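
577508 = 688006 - 110498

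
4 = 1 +3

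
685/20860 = 137/4172 = 0.03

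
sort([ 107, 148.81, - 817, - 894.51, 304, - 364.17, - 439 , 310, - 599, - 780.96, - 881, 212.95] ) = [ - 894.51, - 881, - 817,  -  780.96,  -  599, - 439,  -  364.17, 107, 148.81,  212.95, 304,310 ] 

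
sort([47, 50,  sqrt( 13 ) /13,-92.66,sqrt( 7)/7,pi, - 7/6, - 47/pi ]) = [-92.66 ,  -  47/pi, - 7/6, sqrt( 13) /13, sqrt(7 )/7, pi,47,50 ]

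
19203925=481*39925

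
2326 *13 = 30238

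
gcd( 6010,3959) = 1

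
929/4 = 232+1/4 = 232.25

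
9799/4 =9799/4=2449.75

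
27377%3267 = 1241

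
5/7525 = 1/1505 = 0.00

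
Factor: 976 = 2^4*61^1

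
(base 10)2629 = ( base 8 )5105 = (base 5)41004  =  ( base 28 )39p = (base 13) 1273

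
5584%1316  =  320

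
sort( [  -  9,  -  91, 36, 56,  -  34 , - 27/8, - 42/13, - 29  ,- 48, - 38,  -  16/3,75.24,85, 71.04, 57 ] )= [ - 91,- 48, - 38, - 34, - 29, - 9, - 16/3,-27/8, - 42/13, 36,56,  57, 71.04,75.24 , 85]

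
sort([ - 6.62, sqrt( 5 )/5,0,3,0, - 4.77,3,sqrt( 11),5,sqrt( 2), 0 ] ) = [ - 6.62,-4.77, 0,0,0,sqrt( 5)/5,sqrt( 2 ),  3,3, sqrt( 11 ), 5]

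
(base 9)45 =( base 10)41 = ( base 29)1C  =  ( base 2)101001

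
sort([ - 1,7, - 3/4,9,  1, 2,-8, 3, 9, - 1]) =[ - 8 , - 1, - 1, - 3/4, 1,  2, 3, 7 , 9, 9 ] 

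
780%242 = 54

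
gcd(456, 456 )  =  456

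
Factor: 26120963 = 11^1*2374633^1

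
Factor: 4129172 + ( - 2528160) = 1601012 = 2^2*7^1 * 57179^1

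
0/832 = 0=0.00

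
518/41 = 518/41 = 12.63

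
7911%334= 229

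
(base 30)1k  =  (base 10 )50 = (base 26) 1O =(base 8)62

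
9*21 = 189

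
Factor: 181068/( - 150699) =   -  316/263 = - 2^2*79^1 * 263^( - 1 ) 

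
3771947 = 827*4561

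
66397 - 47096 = 19301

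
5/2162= 5/2162 = 0.00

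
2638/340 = 7 + 129/170 = 7.76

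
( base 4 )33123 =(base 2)1111011011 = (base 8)1733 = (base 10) 987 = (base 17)371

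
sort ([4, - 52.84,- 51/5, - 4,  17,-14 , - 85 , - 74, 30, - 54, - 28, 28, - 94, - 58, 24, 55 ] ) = [ - 94, - 85, - 74, - 58, - 54, - 52.84, - 28, - 14  , - 51/5,-4, 4,  17,24,28, 30, 55]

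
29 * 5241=151989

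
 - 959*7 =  - 6713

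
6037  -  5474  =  563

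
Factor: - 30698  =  -2^1*15349^1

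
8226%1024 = 34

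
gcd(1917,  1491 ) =213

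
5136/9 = 1712/3 = 570.67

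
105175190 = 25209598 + 79965592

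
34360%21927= 12433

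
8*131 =1048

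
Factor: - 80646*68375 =  -  2^1*3^1*5^3*547^1*13441^1=- 5514170250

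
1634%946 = 688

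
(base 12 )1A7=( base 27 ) a1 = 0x10F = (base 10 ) 271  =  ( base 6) 1131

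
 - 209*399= - 83391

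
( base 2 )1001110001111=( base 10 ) 5007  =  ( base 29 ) 5rj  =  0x138F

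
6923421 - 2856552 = 4066869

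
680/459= 1 + 13/27 = 1.48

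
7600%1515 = 25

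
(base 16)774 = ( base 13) B3A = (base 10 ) 1908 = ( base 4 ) 131310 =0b11101110100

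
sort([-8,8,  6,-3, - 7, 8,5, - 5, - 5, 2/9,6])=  [ - 8, - 7, - 5,- 5, - 3,2/9,5,6,6, 8, 8]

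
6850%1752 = 1594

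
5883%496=427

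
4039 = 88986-84947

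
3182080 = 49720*64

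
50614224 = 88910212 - 38295988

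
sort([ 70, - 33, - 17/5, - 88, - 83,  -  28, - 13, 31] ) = [ - 88 , - 83,-33, - 28, - 13, - 17/5, 31, 70 ]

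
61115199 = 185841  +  60929358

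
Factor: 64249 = 47^1 *1367^1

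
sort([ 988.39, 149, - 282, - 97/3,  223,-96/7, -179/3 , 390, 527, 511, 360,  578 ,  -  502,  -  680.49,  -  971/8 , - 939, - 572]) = [ - 939, - 680.49, - 572 , - 502, - 282,-971/8, - 179/3, - 97/3,-96/7,  149,223, 360,390, 511 , 527, 578, 988.39] 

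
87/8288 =87/8288= 0.01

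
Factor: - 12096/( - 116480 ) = 27/260=2^(-2 )* 3^3*5^( - 1 )*13^(-1 ) 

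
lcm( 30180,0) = 0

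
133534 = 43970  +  89564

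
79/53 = 1 + 26/53 = 1.49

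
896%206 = 72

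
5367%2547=273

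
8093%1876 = 589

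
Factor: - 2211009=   -  3^1*37^1*19919^1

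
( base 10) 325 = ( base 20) g5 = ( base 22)EH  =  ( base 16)145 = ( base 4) 11011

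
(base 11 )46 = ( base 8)62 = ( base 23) 24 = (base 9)55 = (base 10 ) 50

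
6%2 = 0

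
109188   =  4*27297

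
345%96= 57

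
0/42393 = 0 = 0.00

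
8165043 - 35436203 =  - 27271160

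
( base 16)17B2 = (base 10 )6066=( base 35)4xb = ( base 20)F36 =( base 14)22d4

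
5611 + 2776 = 8387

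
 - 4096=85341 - 89437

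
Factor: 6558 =2^1*  3^1*1093^1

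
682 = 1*682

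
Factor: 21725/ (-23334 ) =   -  2^( - 1)*3^(-1)*5^2*11^1*79^1*3889^ (-1) 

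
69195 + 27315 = 96510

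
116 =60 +56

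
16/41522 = 8/20761 = 0.00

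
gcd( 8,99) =1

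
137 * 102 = 13974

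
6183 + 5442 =11625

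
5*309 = 1545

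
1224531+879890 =2104421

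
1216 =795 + 421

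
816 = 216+600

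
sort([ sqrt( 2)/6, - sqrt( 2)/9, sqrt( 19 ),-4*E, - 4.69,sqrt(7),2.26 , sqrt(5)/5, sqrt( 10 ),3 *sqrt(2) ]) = [ - 4*E,-4.69, - sqrt( 2)/9,sqrt(2)/6, sqrt( 5 ) /5,2.26, sqrt( 7), sqrt(10), 3*sqrt (2 ), sqrt( 19 )]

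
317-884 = -567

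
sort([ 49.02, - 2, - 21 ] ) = [ - 21, - 2,49.02]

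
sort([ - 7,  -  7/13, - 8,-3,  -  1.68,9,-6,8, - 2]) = [ - 8,-7,-6,-3 ,-2,-1.68,- 7/13,  8,9 ]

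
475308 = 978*486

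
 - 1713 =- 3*571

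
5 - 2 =3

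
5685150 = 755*7530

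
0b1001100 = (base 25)31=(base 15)51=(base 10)76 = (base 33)2A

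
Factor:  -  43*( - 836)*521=2^2*11^1 * 19^1*43^1*521^1 = 18728908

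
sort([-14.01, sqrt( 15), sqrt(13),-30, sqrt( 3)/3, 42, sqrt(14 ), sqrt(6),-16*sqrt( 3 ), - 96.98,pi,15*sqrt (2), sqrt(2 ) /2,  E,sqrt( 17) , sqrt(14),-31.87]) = [ - 96.98,-31.87, - 30,-16*sqrt( 3 ), - 14.01, sqrt( 3)/3, sqrt( 2 ) /2, sqrt(6),  E, pi, sqrt( 13 ), sqrt( 14 ),  sqrt(14 ),  sqrt(15),sqrt(17), 15 * sqrt( 2), 42 ]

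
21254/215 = 98+184/215 = 98.86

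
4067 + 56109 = 60176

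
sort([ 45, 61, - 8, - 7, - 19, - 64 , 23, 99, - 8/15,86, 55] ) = [-64,- 19, -8, - 7 ,  -  8/15, 23, 45, 55, 61,86, 99]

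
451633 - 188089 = 263544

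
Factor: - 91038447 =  -3^2*2969^1*3407^1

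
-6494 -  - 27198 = 20704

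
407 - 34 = 373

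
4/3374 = 2/1687 = 0.00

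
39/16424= 39/16424 =0.00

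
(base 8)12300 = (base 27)77k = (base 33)4SW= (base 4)1103000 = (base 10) 5312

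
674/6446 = 337/3223  =  0.10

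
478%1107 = 478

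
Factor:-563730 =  - 2^1*3^1*5^1*19^1*23^1*43^1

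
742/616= 53/44 = 1.20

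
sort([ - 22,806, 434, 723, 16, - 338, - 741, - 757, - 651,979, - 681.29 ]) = [  -  757, - 741,  -  681.29, - 651, - 338, - 22, 16, 434, 723, 806,979 ] 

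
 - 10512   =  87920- 98432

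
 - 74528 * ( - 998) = 74378944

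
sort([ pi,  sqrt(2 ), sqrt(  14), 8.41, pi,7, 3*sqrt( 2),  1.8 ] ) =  [ sqrt (2), 1.8, pi,pi,  sqrt (14),3*sqrt (2),  7,8.41 ]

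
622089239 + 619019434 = 1241108673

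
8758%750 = 508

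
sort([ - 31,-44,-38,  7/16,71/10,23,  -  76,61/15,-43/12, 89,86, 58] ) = [ - 76, - 44,  -  38,-31,- 43/12,7/16, 61/15,71/10, 23 , 58,86, 89] 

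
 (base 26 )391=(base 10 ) 2263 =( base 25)3FD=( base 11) 1778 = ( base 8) 4327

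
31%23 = 8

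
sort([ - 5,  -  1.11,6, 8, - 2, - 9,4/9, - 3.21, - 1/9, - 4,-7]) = [ - 9, - 7, - 5, - 4, - 3.21, - 2, - 1.11, - 1/9,4/9,6,8]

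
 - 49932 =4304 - 54236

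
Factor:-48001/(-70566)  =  2^( - 1)*3^( - 1 )*19^( -1) * 23^1*619^( - 1)*2087^1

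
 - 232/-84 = 2 + 16/21 =2.76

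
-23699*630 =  - 14930370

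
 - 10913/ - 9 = 1212+5/9 = 1212.56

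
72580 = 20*3629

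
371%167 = 37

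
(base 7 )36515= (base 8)22456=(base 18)1B6E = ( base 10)9518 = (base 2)10010100101110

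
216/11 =216/11 = 19.64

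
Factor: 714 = 2^1*3^1*7^1*17^1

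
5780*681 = 3936180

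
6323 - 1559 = 4764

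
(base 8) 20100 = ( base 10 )8256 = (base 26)C5E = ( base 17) 1B9B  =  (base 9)12283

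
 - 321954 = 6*(-53659)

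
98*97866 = 9590868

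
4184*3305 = 13828120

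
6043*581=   3510983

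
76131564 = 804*94691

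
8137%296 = 145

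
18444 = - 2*(-9222)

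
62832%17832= 9336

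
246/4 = 61 + 1/2 = 61.50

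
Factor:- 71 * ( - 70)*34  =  2^2 * 5^1*7^1*17^1* 71^1=168980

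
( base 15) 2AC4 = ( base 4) 2033200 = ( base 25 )EH9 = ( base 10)9184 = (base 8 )21740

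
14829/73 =14829/73 = 203.14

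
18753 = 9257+9496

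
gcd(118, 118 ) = 118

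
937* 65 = 60905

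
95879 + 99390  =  195269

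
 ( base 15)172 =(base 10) 332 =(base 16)14c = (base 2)101001100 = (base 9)408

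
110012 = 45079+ 64933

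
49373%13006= 10355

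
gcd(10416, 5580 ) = 372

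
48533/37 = 1311+26/37 = 1311.70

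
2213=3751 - 1538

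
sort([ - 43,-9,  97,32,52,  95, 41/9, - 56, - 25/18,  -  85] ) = [ - 85,-56, - 43, - 9, - 25/18, 41/9 , 32,  52,95, 97]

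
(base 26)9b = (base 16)f5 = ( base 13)15B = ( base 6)1045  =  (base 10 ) 245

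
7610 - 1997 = 5613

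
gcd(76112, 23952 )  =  16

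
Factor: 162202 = 2^1*81101^1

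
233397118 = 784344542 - 550947424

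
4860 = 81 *60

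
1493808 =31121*48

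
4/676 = 1/169 = 0.01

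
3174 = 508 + 2666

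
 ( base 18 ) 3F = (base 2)1000101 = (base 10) 69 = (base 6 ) 153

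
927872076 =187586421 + 740285655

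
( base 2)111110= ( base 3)2022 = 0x3E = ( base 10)62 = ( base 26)2A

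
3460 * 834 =2885640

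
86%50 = 36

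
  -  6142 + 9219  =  3077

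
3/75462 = 1/25154  =  0.00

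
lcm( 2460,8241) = 164820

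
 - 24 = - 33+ 9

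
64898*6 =389388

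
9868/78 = 126 + 20/39 =126.51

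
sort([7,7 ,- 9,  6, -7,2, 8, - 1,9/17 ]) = [ - 9, - 7, - 1 , 9/17,  2, 6,7,7, 8]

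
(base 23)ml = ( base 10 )527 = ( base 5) 4102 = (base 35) f2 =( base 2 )1000001111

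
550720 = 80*6884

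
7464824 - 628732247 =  - 621267423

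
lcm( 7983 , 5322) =15966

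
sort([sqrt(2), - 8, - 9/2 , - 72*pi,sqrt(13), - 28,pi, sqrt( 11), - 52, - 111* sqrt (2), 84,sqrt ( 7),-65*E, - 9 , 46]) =[ - 72*pi, - 65 * E,-111*sqrt( 2 ), - 52, - 28 , - 9, - 8, - 9/2, sqrt( 2),sqrt(7), pi,sqrt (11),sqrt(13),46,84]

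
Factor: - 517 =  - 11^1*47^1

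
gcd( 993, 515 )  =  1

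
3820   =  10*382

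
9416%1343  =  15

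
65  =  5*13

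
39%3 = 0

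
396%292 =104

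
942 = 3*314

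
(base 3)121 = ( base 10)16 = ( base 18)G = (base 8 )20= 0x10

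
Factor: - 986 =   -  2^1*17^1*29^1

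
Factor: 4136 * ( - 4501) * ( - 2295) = 42724032120 = 2^3 * 3^3 * 5^1 * 7^1*11^1 * 17^1* 47^1*643^1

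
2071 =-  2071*( - 1)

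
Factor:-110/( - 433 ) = 2^1*5^1*11^1*433^(-1)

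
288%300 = 288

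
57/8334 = 19/2778 = 0.01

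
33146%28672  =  4474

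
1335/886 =1335/886 = 1.51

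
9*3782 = 34038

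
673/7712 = 673/7712 = 0.09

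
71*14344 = 1018424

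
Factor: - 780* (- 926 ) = 2^3 *3^1*5^1*13^1*463^1=722280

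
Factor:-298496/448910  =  -2^8 * 5^( - 1)*7^( - 1 ) * 11^( - 1)=- 256/385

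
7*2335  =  16345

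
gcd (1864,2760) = 8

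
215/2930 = 43/586 = 0.07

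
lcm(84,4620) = 4620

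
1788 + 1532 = 3320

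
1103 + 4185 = 5288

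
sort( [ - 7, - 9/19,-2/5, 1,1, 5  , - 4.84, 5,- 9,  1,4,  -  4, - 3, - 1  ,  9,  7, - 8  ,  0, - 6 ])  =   [ - 9,-8,-7, - 6 , - 4.84, - 4, - 3, - 1,- 9/19, - 2/5,0, 1, 1, 1,4, 5, 5,7,9 ]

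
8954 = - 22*(-407) 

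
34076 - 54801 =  - 20725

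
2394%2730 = 2394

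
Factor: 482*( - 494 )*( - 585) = 2^2*3^2*5^1 * 13^2*19^1 * 241^1 = 139293180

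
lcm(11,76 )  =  836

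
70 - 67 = 3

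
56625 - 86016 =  - 29391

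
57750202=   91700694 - 33950492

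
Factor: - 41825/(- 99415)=8365/19883 = 5^1*7^1*59^( - 1)*239^1*337^( - 1)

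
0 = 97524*0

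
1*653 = 653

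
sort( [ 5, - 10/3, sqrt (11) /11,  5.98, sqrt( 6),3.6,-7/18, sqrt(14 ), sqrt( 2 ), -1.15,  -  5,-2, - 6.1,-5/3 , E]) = [ - 6.1, -5, - 10/3, - 2, - 5/3, - 1.15, - 7/18, sqrt ( 11 )/11,sqrt( 2 ),sqrt( 6 ), E,  3.6,  sqrt ( 14), 5, 5.98] 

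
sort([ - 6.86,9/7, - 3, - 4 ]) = [ - 6.86 , - 4,  -  3,9/7]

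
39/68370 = 13/22790= 0.00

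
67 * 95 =6365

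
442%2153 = 442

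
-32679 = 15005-47684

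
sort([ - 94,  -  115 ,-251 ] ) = [  -  251,-115, - 94]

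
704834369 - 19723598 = 685110771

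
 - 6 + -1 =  - 7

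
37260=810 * 46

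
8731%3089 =2553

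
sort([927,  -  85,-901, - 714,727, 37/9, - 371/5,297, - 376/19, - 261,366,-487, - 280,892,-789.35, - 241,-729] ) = [ - 901, - 789.35, - 729, - 714, - 487, - 280 , - 261, - 241, - 85, - 371/5,-376/19,37/9,297,366,727,892,927 ]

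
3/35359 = 3/35359= 0.00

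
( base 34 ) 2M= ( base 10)90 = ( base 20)4A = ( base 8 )132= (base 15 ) 60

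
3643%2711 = 932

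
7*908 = 6356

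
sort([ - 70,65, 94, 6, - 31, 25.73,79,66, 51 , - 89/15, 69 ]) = [ - 70, - 31, - 89/15, 6, 25.73, 51,65, 66, 69, 79,  94] 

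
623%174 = 101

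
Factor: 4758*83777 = 398610966 = 2^1*3^1*13^1*61^1*83777^1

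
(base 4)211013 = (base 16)947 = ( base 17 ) 83C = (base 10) 2375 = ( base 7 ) 6632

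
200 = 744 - 544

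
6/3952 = 3/1976 = 0.00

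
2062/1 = 2062 = 2062.00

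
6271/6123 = 1 + 148/6123 = 1.02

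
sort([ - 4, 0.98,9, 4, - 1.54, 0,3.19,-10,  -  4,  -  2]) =[ - 10, - 4,-4, - 2, - 1.54,  0, 0.98,3.19,4,  9 ] 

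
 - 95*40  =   - 3800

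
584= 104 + 480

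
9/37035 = 1/4115= 0.00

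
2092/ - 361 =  - 2092/361 =- 5.80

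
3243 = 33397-30154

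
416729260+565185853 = 981915113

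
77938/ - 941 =-83 + 165/941 = - 82.82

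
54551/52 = 54551/52 =1049.06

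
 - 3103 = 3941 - 7044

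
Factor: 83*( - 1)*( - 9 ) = 747 = 3^2*83^1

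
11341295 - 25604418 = -14263123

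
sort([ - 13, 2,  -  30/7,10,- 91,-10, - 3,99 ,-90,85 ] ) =[ - 91,-90, - 13,-10,-30/7, - 3,2, 10,85,99]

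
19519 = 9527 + 9992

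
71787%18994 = 14805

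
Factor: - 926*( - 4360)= 4037360 = 2^4*5^1*109^1*463^1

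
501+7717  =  8218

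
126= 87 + 39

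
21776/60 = 362  +  14/15 = 362.93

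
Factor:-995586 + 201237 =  -794349 = - 3^2*88261^1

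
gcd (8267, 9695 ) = 7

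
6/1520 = 3/760 = 0.00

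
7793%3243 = 1307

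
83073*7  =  581511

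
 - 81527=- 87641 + 6114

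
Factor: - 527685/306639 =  -635/369 = - 3^( - 2)*5^1 * 41^( - 1 )*127^1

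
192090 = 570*337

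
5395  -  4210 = 1185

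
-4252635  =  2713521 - 6966156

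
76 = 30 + 46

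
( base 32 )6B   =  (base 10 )203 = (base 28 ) 77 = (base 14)107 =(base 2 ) 11001011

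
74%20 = 14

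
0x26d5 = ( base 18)1cc5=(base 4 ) 2123111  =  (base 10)9941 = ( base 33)948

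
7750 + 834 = 8584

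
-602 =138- 740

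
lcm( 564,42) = 3948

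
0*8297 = 0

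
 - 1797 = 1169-2966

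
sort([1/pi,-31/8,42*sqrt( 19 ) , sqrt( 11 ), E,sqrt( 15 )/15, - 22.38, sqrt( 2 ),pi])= [- 22.38, - 31/8, sqrt( 15 ) /15,1/pi , sqrt( 2),E, pi,sqrt( 11), 42 * sqrt( 19)]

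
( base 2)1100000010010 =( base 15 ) 1c5c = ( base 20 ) F82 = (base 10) 6162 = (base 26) 930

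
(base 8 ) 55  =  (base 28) 1h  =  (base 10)45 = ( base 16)2d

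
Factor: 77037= 3^1*25679^1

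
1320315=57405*23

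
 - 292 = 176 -468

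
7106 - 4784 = 2322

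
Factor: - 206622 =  - 2^1*3^2*13^1*883^1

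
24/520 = 3/65 = 0.05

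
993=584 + 409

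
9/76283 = 9/76283 = 0.00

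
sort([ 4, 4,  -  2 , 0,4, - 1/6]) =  [ - 2, - 1/6,0,4,4 , 4]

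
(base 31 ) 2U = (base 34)2O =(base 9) 112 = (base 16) 5c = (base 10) 92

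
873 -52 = 821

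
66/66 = 1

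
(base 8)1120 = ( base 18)1eg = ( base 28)L4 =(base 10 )592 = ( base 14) 304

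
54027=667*81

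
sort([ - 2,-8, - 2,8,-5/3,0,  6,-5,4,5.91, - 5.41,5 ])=[  -  8 , - 5.41, - 5, - 2  , - 2, - 5/3,  0,4, 5,5.91,6,8]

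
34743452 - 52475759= - 17732307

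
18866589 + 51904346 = 70770935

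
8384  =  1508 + 6876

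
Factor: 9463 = 9463^1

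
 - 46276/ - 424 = 11569/106 = 109.14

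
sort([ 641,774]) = [ 641, 774]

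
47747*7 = 334229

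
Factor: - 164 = - 2^2*41^1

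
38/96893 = 38/96893 = 0.00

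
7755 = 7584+171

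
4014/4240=2007/2120   =  0.95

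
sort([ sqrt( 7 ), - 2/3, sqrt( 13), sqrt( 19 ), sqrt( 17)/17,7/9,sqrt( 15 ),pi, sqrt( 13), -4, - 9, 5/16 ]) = [ - 9, - 4, - 2/3, sqrt ( 17)/17,5/16,7/9, sqrt(7 ), pi, sqrt(13 ), sqrt( 13), sqrt(15),sqrt(19) ] 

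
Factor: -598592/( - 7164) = 2^4*3^ ( - 2 )*47^1 = 752/9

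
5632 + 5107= 10739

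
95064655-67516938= 27547717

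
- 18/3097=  - 18/3097  =  - 0.01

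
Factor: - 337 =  - 337^1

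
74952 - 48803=26149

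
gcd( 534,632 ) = 2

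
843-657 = 186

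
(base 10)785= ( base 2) 1100010001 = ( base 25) 16a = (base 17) 2c3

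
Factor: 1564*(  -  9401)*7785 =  - 114464131740= -2^2* 3^2 * 5^1*7^1*17^2*23^1*79^1*173^1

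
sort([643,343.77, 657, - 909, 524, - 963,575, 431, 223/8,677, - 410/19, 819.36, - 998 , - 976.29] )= [ - 998,  -  976.29, - 963, - 909,  -  410/19,223/8 , 343.77  ,  431,524,575,643,657,  677, 819.36]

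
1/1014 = 1/1014 = 0.00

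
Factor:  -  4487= - 7^1*641^1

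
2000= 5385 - 3385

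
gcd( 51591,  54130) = 1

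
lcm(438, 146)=438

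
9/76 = 9/76 = 0.12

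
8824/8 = 1103 = 1103.00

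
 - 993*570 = -566010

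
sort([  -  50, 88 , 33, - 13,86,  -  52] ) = [ - 52,-50,-13, 33,86, 88]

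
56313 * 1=56313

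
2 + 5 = 7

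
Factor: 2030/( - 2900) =-7/10 = - 2^( - 1 )*5^(-1 )*7^1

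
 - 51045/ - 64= 797 + 37/64 = 797.58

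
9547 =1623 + 7924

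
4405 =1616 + 2789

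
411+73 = 484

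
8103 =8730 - 627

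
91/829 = 91/829 = 0.11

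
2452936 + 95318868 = 97771804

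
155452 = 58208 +97244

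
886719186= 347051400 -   -  539667786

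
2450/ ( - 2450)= - 1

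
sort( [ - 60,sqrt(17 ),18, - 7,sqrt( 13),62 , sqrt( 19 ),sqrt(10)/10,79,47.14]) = [ - 60,- 7, sqrt(10) /10,sqrt(13 ),sqrt(17)  ,  sqrt(19 ),  18, 47.14, 62,79 ] 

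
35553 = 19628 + 15925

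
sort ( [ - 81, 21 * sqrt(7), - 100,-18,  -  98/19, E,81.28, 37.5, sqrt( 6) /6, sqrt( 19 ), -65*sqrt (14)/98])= [ - 100, - 81, - 18, - 98/19,- 65*sqrt ( 14)/98, sqrt( 6 ) /6,  E,  sqrt ( 19 ),37.5,  21 * sqrt(7),81.28] 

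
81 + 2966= 3047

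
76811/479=76811/479  =  160.36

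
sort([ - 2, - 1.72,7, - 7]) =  [ - 7, - 2, - 1.72,7 ] 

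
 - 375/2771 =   -  1 + 2396/2771 =- 0.14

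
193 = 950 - 757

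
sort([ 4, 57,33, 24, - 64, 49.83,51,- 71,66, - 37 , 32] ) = [ - 71,  -  64,  -  37,4, 24,32,33, 49.83, 51,57, 66]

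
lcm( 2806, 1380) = 84180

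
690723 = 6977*99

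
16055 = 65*247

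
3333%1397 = 539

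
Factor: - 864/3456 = - 1/4=- 2^(-2)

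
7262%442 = 190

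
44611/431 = 103+218/431 = 103.51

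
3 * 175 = 525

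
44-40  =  4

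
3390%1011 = 357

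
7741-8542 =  - 801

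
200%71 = 58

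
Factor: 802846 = 2^1*11^1*36493^1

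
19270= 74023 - 54753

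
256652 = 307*836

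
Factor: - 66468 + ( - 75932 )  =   - 2^6*5^2*89^1 = - 142400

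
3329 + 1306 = 4635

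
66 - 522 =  - 456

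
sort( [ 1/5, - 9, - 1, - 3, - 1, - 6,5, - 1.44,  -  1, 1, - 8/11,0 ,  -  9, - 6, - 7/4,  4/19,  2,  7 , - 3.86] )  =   [ - 9, - 9, - 6,-6 ,- 3.86 , - 3, - 7/4, - 1.44, - 1  , - 1, - 1,-8/11,0, 1/5,  4/19 , 1,2,5, 7 ]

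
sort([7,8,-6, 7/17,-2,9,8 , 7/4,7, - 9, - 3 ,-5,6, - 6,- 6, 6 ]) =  [ - 9, - 6, - 6, - 6,-5,- 3, - 2, 7/17,7/4,6 , 6, 7,7,  8,8, 9]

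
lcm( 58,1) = 58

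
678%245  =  188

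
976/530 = 1+223/265 = 1.84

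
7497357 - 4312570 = 3184787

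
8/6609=8/6609 = 0.00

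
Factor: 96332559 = 3^1*32110853^1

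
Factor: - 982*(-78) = 2^2*3^1 * 13^1* 491^1   =  76596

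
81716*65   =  5311540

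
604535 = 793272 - 188737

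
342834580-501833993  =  - 158999413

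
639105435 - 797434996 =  - 158329561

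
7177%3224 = 729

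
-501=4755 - 5256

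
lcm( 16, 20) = 80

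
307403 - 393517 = -86114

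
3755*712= 2673560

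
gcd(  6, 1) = 1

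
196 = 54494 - 54298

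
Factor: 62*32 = 2^6*31^1  =  1984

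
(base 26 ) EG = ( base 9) 462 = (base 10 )380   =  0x17c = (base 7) 1052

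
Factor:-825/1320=-2^(  -  3 )*5^1  =  - 5/8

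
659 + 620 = 1279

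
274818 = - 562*( - 489 )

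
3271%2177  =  1094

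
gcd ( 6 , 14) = 2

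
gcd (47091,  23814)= 3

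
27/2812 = 27/2812 = 0.01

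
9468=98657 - 89189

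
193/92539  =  193/92539 = 0.00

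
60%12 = 0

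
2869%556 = 89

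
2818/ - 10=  - 1409/5   =  - 281.80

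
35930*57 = 2048010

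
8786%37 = 17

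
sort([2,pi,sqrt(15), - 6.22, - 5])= [-6.22 , - 5,  2,pi, sqrt( 15 )]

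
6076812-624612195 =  - 618535383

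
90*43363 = 3902670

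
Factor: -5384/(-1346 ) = 2^2 =4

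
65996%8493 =6545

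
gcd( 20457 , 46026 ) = 9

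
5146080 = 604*8520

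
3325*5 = 16625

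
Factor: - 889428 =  - 2^2*3^1*19^1*47^1*83^1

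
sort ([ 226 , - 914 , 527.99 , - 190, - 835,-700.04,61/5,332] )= [-914, -835, - 700.04, - 190, 61/5,226,332,527.99]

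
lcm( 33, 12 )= 132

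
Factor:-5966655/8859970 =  - 2^( - 1 )*3^1*7^( - 1)* 47^ ( - 1 ) * 73^1*2693^( - 1)*5449^1 = - 1193331/1771994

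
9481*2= 18962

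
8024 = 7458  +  566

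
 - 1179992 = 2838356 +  - 4018348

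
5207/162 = 5207/162=32.14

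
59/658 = 59/658 = 0.09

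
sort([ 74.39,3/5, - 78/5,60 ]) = [ - 78/5,3/5, 60, 74.39 ]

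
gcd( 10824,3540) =12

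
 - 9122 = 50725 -59847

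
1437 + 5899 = 7336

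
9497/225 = 9497/225 = 42.21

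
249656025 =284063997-34407972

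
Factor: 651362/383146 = 17^(-1) *59^(-1 )*191^(-1 )*325681^1 = 325681/191573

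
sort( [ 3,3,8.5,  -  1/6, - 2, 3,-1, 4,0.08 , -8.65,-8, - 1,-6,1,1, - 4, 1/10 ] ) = [ - 8.65, - 8,-6, - 4, - 2, - 1, - 1,-1/6, 0.08, 1/10,1,1, 3,3, 3, 4, 8.5]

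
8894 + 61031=69925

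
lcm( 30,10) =30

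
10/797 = 10/797= 0.01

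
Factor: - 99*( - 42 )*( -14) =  - 2^2*3^3*7^2*11^1 = - 58212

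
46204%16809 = 12586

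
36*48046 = 1729656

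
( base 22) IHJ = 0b10001110010001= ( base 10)9105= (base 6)110053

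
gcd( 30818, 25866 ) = 2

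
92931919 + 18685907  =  111617826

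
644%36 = 32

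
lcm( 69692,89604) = 627228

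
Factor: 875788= 2^2*218947^1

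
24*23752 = 570048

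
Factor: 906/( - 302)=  - 3^1 = - 3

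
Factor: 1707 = 3^1*569^1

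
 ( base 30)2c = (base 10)72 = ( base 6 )200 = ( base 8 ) 110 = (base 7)132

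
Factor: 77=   7^1*11^1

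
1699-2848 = -1149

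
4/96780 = 1/24195 = 0.00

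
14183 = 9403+4780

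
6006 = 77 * 78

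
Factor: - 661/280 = -2^( - 3 ) *5^( - 1) * 7^( - 1)*661^1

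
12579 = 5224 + 7355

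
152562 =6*25427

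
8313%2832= 2649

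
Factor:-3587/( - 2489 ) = 17^1*19^( - 1 )*131^ ( - 1)*211^1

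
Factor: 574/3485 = 2^1*5^( - 1)*7^1*17^( - 1 )=14/85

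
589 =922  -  333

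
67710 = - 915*(  -  74)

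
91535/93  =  984 + 23/93 = 984.25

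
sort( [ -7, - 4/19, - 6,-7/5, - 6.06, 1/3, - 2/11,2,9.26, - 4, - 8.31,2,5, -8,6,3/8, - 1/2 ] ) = [- 8.31, - 8, -7, - 6.06,  -  6, - 4, - 7/5, - 1/2,  -  4/19,-2/11,1/3, 3/8,2,  2, 5,6,9.26 ]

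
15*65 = 975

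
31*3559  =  110329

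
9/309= 3/103 = 0.03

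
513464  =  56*9169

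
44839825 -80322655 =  - 35482830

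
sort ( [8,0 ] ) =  [0,8]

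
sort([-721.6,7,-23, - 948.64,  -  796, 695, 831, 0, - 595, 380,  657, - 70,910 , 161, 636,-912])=[ - 948.64, - 912, - 796, - 721.6, - 595, - 70, - 23,  0, 7, 161,380,636,657,  695 , 831, 910]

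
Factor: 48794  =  2^1 * 31^1*787^1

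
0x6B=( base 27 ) 3q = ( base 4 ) 1223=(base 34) 35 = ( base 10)107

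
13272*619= 8215368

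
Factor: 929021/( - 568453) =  - 167^1*5563^1*568453^(- 1)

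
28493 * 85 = 2421905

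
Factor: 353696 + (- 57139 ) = 296557^1 = 296557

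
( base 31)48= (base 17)7D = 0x84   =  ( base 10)132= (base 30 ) 4c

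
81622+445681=527303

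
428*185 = 79180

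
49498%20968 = 7562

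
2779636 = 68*40877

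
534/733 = 534/733 = 0.73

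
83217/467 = 178 + 91/467 = 178.19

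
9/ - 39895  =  -9/39895 = - 0.00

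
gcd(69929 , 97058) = 1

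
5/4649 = 5/4649 = 0.00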